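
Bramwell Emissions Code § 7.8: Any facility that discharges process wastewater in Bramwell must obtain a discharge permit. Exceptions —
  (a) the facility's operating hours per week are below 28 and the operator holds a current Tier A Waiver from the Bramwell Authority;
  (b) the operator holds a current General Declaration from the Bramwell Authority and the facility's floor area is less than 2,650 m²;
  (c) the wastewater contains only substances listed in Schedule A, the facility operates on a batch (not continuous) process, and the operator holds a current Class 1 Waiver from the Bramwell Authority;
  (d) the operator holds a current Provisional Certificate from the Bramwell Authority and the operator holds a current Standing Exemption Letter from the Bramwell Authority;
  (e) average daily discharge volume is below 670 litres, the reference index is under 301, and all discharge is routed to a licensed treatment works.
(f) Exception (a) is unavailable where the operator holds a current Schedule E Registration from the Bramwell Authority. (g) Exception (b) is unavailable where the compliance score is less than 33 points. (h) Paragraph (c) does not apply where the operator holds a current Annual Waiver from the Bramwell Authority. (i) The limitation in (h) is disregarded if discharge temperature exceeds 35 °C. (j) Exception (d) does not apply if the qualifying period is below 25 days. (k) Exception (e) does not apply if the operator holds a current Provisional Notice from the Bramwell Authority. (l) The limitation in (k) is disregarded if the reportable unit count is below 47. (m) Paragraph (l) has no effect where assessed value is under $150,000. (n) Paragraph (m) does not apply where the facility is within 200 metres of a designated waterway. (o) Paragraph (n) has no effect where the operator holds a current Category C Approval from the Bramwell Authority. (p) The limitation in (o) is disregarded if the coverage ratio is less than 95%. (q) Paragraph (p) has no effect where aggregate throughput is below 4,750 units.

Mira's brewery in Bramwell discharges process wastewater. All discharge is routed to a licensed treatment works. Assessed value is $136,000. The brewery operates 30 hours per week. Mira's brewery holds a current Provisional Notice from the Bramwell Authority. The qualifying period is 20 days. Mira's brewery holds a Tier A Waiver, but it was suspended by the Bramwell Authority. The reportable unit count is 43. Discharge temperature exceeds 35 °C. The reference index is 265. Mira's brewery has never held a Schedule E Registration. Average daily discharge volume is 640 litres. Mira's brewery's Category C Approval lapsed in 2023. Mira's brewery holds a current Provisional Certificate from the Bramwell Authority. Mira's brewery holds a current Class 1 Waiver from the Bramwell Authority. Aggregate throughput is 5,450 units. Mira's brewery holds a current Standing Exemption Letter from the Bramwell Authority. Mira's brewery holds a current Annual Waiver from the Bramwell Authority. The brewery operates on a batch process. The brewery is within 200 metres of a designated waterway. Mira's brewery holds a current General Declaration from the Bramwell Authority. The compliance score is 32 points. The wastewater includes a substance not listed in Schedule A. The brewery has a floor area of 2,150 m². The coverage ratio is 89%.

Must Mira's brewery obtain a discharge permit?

No — exception (e) applies; Mira's brewery is not required to obtain a discharge permit.

Exception (a) fails — the facility's operating hours per week are 30, not below 28.
Exception (b) is satisfied on its face — a current General Declaration is held; the facility's floor area is 2,150 m², less than the 2,650 m² limit. But applying paragraph (g): (g) operates — the compliance score is 32 points, less than the 33 points limit. Exception (b) does not apply.
Exception (c) does not apply: the wastewater includes a non-Schedule-A substance.
Exception (d): a current Provisional Certificate is held; a current Standing Exemption Letter is held — every condition holds. Turning to paragraph (j): (j) operates against (d): the qualifying period is 20 days, below the 25 days limit. Exception (d) does not apply.
Exception (e): average daily discharge volume is 640 litres, below the 670 litres limit; the reference index is 265, under the 301 limit; discharge is routed to a licensed treatment works — every condition holds. Under paragraphs (k)–(q): (k) would limit (e) — a current Provisional Notice is held — but (l) sets (k) aside: (l) operates against (k): the reportable unit count is 43, below the 47 limit. (m) is engaged (assessed value is $136,000, under the $150,000 limit), but is overridden by (n): (n) is triggered — the brewery is within 200 m of a designated waterway. (o) does not operate here (there is no Category C Approval in force), so (n) stands. Exception (e) stands.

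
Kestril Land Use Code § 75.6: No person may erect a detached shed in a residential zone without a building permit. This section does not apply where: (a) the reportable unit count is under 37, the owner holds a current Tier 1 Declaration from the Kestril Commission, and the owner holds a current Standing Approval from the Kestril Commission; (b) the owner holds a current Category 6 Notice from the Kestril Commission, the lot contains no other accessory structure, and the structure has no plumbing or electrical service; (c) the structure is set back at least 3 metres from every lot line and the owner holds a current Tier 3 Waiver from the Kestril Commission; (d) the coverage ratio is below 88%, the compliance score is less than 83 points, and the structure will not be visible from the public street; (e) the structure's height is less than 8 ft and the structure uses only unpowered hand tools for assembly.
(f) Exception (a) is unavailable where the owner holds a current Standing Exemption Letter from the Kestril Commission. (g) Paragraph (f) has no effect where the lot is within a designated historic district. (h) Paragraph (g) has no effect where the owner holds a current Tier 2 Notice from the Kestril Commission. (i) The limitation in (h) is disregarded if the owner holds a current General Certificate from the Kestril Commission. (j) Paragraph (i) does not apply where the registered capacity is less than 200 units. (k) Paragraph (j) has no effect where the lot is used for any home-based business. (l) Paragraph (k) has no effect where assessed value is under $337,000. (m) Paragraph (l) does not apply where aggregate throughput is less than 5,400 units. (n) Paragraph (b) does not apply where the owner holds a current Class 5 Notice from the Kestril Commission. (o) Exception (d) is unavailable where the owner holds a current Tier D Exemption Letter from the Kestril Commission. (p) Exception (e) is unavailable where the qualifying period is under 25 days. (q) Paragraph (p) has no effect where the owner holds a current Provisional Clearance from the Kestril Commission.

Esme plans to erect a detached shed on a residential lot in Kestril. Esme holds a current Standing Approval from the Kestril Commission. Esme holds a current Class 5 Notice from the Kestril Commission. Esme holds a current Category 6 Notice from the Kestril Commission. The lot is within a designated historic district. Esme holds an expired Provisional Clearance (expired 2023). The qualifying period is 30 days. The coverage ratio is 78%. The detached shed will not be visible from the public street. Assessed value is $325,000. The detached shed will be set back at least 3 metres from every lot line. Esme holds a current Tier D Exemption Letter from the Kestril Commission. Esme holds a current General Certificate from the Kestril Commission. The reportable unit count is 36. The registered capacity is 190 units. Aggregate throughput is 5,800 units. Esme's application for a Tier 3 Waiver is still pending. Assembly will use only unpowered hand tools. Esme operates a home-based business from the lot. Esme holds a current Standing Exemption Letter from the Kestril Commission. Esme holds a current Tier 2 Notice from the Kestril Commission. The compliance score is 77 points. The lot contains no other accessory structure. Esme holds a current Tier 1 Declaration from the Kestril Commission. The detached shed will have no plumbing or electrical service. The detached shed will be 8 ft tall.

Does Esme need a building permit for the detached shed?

Exception (a)'s conditions are all satisfied: the reportable unit count is 36, under the 37 limit; a current Tier 1 Declaration is held; a current Standing Approval is held. But applying paragraphs (f)–(m): (f) is engaged — a current Standing Exemption Letter is held. (g) is engaged (the lot is in a historic district), but is displaced by (h): (h) operates against (g): a current Tier 2 Notice is held. (i) would limit (h) — a current General Certificate is held — but (j) sets (i) aside: (j) applies — the registered capacity is 190 units, less than the 200 units limit. (k) would limit (j) — a home-based business operates on the lot — but (l) sets (k) aside: (l) operates — assessed value is $325,000, under the $337,000 limit. (m) does not operate here (aggregate throughput is 5,800 units, not less than 5,400 units), so (l) stands. Exception (a) does not apply.
Exception (b): a current Category 6 Notice is held; the lot has no other accessory structure; there is no plumbing or electrical service — every condition holds. However, paragraph (n) must be considered: (n) is engaged — a current Class 5 Notice is held. Exception (b) does not apply.
Exception (c) fails — no current Tier 3 Waiver is held.
Exception (d) is satisfied on its face — the coverage ratio is 78%, below the 88% limit; the compliance score is 77 points, less than the 83 points limit; the structure will not be visible from the street. However, paragraph (o) must be considered: (o) is engaged — a current Tier D Exemption Letter is held. So (d) is unavailable.
Exception (e) fails — the structure's height is 8 ft, not less than 8 ft.
Every exception is unavailable, so the rule governs.

Yes — Esme must obtain a building permit.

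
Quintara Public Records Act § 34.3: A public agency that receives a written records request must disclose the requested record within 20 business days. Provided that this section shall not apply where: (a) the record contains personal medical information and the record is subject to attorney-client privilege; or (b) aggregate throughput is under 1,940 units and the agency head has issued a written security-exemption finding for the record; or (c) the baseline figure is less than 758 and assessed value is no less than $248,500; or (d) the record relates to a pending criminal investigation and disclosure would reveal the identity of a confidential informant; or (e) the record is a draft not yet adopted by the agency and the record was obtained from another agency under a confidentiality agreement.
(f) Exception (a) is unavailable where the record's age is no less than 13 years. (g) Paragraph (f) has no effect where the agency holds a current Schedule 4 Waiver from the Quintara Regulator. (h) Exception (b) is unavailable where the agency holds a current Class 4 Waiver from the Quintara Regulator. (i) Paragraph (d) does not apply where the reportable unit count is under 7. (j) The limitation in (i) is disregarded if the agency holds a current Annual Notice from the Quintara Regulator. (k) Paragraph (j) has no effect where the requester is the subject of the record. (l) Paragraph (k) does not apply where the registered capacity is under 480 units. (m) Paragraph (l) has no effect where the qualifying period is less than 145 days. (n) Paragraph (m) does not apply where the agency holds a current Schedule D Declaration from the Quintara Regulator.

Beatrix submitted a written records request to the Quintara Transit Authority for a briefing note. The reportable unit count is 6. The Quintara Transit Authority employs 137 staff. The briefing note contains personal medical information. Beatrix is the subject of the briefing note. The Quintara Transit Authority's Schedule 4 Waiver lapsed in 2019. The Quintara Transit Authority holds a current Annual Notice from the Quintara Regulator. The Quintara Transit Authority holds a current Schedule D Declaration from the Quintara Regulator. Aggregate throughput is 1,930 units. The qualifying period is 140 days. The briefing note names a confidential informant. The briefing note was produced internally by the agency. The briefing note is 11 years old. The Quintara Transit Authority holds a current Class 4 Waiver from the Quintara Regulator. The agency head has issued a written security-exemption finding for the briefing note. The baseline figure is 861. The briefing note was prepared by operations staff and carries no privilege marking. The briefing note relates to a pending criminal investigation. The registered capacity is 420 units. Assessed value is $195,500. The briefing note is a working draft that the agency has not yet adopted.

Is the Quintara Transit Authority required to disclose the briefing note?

Exception (a) fails — the briefing note carries no privilege marking.
Exception (b)'s conditions are all satisfied: aggregate throughput is 1,930 units, under the 1,940 units limit; a written security-exemption finding has been issued. However, paragraph (h) must be considered: (h) operates against (b): a current Class 4 Waiver is held. (b) is therefore removed.
Exception (c) fails — the baseline figure is 861, not less than 758.
All of (d)'s requirements are met (the briefing note relates to a pending investigation; the briefing note names a confidential informant). Under paragraphs (i)–(n): (i) is engaged (the reportable unit count is 6, under the 7 limit), but is overridden by (j): (j) operates against (i): a current Annual Notice is held. (k) is engaged (Beatrix is the subject of the briefing note), but is overridden by (l): (l) applies — the registered capacity is 420 units, under the 480 units limit. (m) would limit (l) — the qualifying period is 140 days, less than the 145 days limit — but (n) sets (m) aside: (n) applies — a current Schedule D Declaration is held. (d) remains available.
Exception (e) does not apply: the briefing note was produced internally.

No — exception (d) applies; the Quintara Transit Authority is not required to disclose the briefing note.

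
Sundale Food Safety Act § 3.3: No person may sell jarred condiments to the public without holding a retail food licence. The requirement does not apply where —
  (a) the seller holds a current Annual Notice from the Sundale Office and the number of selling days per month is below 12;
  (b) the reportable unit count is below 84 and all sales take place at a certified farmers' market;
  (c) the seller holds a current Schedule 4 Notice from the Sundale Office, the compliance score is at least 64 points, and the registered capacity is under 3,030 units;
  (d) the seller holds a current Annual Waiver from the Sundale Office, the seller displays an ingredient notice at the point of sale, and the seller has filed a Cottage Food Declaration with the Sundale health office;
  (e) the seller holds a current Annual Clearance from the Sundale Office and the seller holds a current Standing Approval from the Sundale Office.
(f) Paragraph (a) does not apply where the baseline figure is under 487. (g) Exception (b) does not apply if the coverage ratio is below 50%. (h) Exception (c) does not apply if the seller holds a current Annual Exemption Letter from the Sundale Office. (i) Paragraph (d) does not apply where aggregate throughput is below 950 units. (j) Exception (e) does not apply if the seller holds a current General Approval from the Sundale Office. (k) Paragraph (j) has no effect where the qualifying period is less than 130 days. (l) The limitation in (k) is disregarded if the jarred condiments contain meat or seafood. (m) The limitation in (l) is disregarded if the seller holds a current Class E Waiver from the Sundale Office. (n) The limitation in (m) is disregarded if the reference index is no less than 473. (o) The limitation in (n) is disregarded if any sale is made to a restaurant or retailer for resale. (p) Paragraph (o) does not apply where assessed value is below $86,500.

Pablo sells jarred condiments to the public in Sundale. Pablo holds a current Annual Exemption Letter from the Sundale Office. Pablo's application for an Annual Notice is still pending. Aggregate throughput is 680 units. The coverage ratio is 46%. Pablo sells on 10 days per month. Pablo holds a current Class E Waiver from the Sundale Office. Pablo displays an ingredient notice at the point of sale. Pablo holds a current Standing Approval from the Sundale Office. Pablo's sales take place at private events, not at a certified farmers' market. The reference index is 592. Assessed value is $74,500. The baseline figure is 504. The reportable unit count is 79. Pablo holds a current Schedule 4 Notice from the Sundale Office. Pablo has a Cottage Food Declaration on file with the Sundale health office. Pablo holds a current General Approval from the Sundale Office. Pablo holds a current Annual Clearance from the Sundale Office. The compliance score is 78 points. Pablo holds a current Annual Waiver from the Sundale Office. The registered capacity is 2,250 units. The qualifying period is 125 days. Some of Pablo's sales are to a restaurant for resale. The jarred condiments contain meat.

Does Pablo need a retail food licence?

Yes — Pablo must hold a retail food licence.

Exception (a) does not apply: the Annual Notice is not current.
Exception (b) fails — sales are at private events, not a certified farmers' market.
All of (c)'s requirements are met (a current Schedule 4 Notice is held; the compliance score is 78 points, meeting the 64 points threshold; the registered capacity is 2,250 units, under the 3,030 units limit). But applying paragraph (h): (h) operates against (c): a current Annual Exemption Letter is held. (c) is therefore removed.
Exception (d) is satisfied on its face — a current Annual Waiver is held; an ingredient notice is displayed; a Cottage Food Declaration is on file. However, paragraph (i) must be considered: (i) operates against (d): aggregate throughput is 680 units, below the 950 units limit. Exception (d) does not apply.
All of (e)'s requirements are met (a current Annual Clearance is held; a current Standing Approval is held). However, paragraphs (j)–(p) must be considered: (j) operates against (e): a current General Approval is held. (k) applies (the qualifying period is 125 days, less than the 130 days limit), but yields to (l): (l) operates against (k): the jarred condiments contain meat. (m) applies (a current Class E Waiver is held), but is overridden by (n): (n) applies — the reference index is 592, meeting the 473 threshold. (o) applies (some sales are to a restaurant for resale), but is displaced by (p): (p) operates against (o): assessed value is $74,500, below the $86,500 limit. Exception (e) does not apply.
No exception is made out. Pablo falls within the general rule.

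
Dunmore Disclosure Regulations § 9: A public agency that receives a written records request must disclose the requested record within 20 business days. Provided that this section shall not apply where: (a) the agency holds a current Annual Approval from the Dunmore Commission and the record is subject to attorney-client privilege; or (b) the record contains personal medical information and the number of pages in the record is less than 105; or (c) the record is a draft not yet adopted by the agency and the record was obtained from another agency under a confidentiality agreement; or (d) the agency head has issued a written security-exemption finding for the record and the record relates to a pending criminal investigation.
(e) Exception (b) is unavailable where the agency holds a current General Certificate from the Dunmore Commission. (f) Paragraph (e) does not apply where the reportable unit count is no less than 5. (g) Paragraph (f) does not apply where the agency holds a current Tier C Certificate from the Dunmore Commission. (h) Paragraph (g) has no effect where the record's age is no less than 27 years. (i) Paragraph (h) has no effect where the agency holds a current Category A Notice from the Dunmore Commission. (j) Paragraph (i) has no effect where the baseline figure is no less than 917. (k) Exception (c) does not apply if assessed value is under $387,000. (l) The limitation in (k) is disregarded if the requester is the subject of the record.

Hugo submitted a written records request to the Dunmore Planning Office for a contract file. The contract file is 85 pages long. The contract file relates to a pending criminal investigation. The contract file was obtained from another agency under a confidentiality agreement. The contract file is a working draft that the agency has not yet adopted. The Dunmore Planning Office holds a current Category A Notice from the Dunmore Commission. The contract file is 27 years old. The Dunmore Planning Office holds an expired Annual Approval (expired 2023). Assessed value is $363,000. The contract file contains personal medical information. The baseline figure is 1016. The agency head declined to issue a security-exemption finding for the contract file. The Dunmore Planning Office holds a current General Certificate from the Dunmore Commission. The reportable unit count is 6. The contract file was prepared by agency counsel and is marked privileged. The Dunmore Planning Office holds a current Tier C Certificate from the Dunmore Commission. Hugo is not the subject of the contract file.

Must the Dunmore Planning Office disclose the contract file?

No — exception (b) applies; the Dunmore Planning Office is not required to disclose the contract file.

Exception (a) fails — no current Annual Approval is held.
Exception (b) is satisfied on its face — the contract file contains personal medical information; the number of pages in the record is 85, less than the 105 limit. Applying paragraphs (e)–(j): (e) is triggered (a current General Certificate is held), but is displaced by (f): (f) is engaged — the reportable unit count is 6, meeting the 5 threshold. (g) would limit (f) — a current Tier C Certificate is held — but (h) sets (g) aside: (h) operates against (g): the record's age is 27 years, meeting the 27 years threshold. (i) applies (a current Category A Notice is held), but is displaced by (j): (j) is engaged — the baseline figure is 1,016, meeting the 917 threshold. Exception (b) stands.
Exception (c): the contract file is an unadopted draft; the contract file was obtained under a confidentiality agreement — every condition holds. However, paragraphs (k)–(l) must be considered: (k) operates — assessed value is $363,000, under the $387,000 limit. (l) is inapplicable (Hugo is not the subject of the contract file), so (k) stands. So (c) is unavailable.
Exception (d) does not apply: the agency head declined to issue a security-exemption finding.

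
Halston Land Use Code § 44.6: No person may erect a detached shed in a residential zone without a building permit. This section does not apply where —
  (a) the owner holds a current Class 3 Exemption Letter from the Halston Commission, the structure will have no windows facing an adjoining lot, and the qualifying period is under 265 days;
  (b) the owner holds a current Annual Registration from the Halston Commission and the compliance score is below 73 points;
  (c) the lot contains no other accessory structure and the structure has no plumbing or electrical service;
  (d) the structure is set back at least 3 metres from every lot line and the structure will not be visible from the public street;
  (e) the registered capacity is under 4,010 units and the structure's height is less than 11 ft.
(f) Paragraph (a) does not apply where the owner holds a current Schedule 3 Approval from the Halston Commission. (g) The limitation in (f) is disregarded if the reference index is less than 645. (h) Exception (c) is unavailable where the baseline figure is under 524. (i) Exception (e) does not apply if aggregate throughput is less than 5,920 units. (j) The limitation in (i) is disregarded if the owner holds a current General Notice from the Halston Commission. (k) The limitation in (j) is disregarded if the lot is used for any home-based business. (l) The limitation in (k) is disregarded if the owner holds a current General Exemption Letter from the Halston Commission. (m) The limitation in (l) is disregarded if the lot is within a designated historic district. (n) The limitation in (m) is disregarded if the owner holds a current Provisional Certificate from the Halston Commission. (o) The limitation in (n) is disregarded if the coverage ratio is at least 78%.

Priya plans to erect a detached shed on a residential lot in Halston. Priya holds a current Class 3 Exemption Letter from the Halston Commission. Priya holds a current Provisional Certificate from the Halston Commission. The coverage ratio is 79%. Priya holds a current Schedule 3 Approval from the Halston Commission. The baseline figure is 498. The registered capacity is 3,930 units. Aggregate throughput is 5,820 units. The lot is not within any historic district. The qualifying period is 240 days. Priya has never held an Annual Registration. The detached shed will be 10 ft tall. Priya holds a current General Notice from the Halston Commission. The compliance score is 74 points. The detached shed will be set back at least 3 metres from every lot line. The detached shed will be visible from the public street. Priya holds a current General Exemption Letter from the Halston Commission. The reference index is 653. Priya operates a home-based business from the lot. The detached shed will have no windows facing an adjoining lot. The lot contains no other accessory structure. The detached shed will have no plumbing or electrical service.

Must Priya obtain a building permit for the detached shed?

Exception (a) is satisfied on its face — a current Class 3 Exemption Letter is held; no windows face an adjoining lot; the qualifying period is 240 days, under the 265 days limit. However, paragraphs (f)–(g) must be considered: (f) is triggered — a current Schedule 3 Approval is held. (g), which would lift (f), does not operate here — the reference index is 653, not less than 645. So (a) is unavailable.
Exception (b) requires that the owner holds a current Annual Registration from the Halston Commission; but there is no Annual Registration in force, so (b) is unavailable.
Exception (c)'s conditions are all satisfied: the lot has no other accessory structure; there is no plumbing or electrical service. But applying paragraph (h): (h) operates against (c): the baseline figure is 498, under the 524 limit. So (c) is unavailable.
Exception (d) fails — the structure will be visible from the street.
Exception (e): the registered capacity is 3,930 units, under the 4,010 units limit; the structure's height is 10 ft, less than the 11 ft limit — every condition holds. As to paragraphs (i)–(o): (i) would limit (e) — aggregate throughput is 5,820 units, less than the 5,920 units limit — but (j) sets (i) aside: (j) operates against (i): a current General Notice is held. (k) operates (a home-based business operates on the lot), but is itself disapplied by (l): (l) is triggered — a current General Exemption Letter is held. (m) is not triggered (the lot is not in a historic district), so (l) stands. (e) remains available.

No — exception (e) applies; Priya does not need a building permit.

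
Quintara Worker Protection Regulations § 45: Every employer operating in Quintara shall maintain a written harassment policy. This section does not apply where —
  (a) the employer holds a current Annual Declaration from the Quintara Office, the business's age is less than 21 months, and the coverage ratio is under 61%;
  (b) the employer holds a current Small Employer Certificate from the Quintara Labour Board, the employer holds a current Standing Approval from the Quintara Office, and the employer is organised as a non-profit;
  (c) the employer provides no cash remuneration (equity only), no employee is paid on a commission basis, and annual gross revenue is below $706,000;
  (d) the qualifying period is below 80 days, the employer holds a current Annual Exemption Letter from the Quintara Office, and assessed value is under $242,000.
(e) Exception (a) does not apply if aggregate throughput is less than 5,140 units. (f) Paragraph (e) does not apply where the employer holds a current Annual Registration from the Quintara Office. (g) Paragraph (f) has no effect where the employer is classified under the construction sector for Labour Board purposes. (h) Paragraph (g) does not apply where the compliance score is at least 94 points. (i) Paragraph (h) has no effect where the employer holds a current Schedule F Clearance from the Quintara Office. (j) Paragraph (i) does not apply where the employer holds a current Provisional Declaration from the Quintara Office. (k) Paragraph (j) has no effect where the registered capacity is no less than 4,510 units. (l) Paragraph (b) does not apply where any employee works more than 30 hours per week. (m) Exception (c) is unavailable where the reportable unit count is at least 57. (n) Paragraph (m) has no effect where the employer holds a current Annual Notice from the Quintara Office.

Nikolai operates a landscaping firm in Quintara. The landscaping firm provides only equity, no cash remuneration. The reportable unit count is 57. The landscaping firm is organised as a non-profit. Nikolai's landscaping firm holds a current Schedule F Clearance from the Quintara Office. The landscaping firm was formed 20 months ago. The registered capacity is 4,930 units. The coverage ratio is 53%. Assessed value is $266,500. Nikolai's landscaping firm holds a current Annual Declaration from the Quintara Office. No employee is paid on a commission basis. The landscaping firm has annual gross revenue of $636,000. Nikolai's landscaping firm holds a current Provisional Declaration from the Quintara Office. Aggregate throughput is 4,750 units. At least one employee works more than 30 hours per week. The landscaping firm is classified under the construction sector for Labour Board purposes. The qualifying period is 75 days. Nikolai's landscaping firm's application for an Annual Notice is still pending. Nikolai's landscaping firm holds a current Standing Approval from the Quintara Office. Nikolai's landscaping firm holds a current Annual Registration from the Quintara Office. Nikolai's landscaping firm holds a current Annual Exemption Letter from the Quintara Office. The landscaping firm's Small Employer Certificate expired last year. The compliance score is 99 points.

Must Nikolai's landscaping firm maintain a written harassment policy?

Yes — Nikolai's landscaping firm must maintain a written harassment policy.

Exception (a)'s conditions are all satisfied: a current Annual Declaration is held; the business's age is 20 months, less than the 21 months limit; the coverage ratio is 53%, under the 61% limit. Turning to paragraphs (e)–(k): (e) operates against (a): aggregate throughput is 4,750 units, less than the 5,140 units limit. (f) is engaged (a current Annual Registration is held), but is displaced by (g): (g) is triggered — the landscaping firm is classified under the construction sector. (h) is engaged (the compliance score is 99 points, meeting the 94 points threshold), but is itself disapplied by (i): (i) operates against (h): a current Schedule F Clearance is held. (j) would limit (i) — a current Provisional Declaration is held — but (k) sets (j) aside: (k) operates against (j): the registered capacity is 4,930 units, meeting the 4,510 units threshold. Exception (a) does not apply.
Exception (b) fails — the Small Employer Certificate has expired.
Exception (c) is satisfied on its face — remuneration is equity-only; no employee is paid on commission; annual gross revenue is $636,000, below the $706,000 limit. However, paragraphs (m)–(n) must be considered: (m) operates against (c): the reportable unit count is 57, meeting the 57 threshold. (n), which would lift (m), is inapplicable — the Annual Notice is not current. So (c) is unavailable.
Exception (d) does not apply: assessed value is $266,500, not under $242,000.
No exception is made out. Nikolai's landscaping firm falls within the general rule.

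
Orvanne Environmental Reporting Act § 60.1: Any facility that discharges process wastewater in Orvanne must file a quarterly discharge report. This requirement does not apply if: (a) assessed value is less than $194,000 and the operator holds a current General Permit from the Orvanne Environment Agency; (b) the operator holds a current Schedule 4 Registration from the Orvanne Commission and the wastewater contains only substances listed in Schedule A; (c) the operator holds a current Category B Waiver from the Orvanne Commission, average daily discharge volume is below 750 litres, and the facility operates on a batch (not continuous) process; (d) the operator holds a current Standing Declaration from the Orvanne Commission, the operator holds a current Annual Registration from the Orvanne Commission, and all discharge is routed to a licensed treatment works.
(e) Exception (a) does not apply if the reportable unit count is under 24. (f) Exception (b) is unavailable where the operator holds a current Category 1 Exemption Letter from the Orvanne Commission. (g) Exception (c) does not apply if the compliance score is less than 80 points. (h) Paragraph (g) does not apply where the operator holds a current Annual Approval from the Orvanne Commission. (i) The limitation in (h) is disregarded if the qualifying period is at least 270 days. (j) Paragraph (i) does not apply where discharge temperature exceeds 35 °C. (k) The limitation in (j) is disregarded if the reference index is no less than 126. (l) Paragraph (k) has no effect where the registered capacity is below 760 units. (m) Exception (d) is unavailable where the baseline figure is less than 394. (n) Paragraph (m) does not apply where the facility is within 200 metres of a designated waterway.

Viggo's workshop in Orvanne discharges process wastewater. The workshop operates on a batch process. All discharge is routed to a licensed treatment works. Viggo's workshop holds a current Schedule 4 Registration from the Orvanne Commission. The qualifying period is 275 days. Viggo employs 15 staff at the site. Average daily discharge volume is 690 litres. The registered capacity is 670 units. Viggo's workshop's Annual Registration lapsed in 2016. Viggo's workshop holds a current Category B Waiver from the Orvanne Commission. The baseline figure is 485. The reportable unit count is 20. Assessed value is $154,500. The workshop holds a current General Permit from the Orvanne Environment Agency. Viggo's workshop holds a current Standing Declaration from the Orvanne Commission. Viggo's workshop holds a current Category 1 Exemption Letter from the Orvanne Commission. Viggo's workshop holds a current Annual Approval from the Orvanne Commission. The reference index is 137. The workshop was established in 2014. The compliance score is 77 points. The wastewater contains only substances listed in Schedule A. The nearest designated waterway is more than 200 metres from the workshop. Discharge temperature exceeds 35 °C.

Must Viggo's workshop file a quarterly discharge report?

All of (a)'s requirements are met (assessed value is $154,500, less than the $194,000 limit; a current General Permit is held). But: (e) applies — the reportable unit count is 20, under the 24 limit. Exception (a) does not apply.
Exception (b) is satisfied on its face — a current Schedule 4 Registration is held; the wastewater is Schedule-A-only. However, paragraph (f) must be considered: (f) applies — a current Category 1 Exemption Letter is held. (b) is therefore removed.
Exception (c)'s conditions are all satisfied: a current Category B Waiver is held; average daily discharge volume is 690 litres, below the 750 litres limit; the facility operates on a batch process. Applying paragraphs (g)–(l): (g) applies (the compliance score is 77 points, less than the 80 points limit), but is set aside by (h): (h) operates against (g): a current Annual Approval is held. (i) applies (the qualifying period is 275 days, meeting the 270 days threshold), but is set aside by (j): (j) operates — discharge temperature exceeds 35 °C. (k) is engaged (the reference index is 137, meeting the 126 threshold), but is set aside by (l): (l) is triggered — the registered capacity is 670 units, below the 760 units limit. Exception (c) stands.
Exception (d) fails — there is no Annual Registration in force.

No — exception (c) applies; Viggo's workshop is not required to file a quarterly discharge report.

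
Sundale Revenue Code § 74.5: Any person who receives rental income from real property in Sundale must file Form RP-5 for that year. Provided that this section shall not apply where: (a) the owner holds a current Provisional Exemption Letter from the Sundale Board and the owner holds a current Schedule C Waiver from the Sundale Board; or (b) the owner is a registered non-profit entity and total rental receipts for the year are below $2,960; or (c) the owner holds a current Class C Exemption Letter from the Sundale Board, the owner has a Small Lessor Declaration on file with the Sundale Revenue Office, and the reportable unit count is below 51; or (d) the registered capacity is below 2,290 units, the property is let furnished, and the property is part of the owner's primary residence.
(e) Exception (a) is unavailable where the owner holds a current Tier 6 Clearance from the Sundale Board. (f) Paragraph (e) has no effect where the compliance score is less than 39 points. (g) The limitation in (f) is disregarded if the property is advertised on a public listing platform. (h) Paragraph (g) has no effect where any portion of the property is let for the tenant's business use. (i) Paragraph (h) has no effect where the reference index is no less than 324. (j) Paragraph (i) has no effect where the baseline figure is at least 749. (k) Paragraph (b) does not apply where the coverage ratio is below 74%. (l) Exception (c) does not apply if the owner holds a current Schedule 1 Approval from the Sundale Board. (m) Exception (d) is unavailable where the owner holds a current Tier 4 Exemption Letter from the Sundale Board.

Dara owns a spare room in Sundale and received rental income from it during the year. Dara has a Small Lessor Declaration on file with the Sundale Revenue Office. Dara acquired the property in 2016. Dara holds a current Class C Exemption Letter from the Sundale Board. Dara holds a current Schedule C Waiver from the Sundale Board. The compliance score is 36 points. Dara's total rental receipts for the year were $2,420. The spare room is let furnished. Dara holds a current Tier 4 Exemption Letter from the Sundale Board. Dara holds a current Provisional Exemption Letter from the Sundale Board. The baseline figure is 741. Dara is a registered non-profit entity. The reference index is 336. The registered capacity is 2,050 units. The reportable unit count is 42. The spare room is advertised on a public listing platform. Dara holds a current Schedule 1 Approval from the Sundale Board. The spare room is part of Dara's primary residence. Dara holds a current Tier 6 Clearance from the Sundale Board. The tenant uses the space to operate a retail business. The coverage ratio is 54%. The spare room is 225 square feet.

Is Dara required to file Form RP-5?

Exception (a) is satisfied on its face — a current Provisional Exemption Letter is held; a current Schedule C Waiver is held. But: (e) is engaged — a current Tier 6 Clearance is held. (f) applies (the compliance score is 36 points, less than the 39 points limit), but is set aside by (g): (g) applies — the property is publicly advertised. (h) is triggered (the space is let for business use), but is set aside by (i): (i) operates — the reference index is 336, meeting the 324 threshold. (j) is not triggered (the baseline figure is 741, short of 749), so (i) stands. Exception (a) does not apply.
Exception (b) is satisfied on its face — Dara is a registered non-profit; total rental receipts for the year are $2,420, below the $2,960 limit. Turning to paragraph (k): (k) operates against (b): the coverage ratio is 54%, below the 74% limit. So (b) is unavailable.
Exception (c) is satisfied on its face — a current Class C Exemption Letter is held; a Small Lessor Declaration is on file; the reportable unit count is 42, below the 51 limit. Turning to paragraph (l): (l) operates against (c): a current Schedule 1 Approval is held. So (c) is unavailable.
Exception (d)'s conditions are all satisfied: the registered capacity is 2,050 units, below the 2,290 units limit; the property is let furnished; the spare room is part of the primary residence. But applying paragraph (m): (m) operates against (d): a current Tier 4 Exemption Letter is held. So (d) is unavailable.
Every exception is unavailable, so the rule governs.

Yes — Dara must file Form RP-5.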